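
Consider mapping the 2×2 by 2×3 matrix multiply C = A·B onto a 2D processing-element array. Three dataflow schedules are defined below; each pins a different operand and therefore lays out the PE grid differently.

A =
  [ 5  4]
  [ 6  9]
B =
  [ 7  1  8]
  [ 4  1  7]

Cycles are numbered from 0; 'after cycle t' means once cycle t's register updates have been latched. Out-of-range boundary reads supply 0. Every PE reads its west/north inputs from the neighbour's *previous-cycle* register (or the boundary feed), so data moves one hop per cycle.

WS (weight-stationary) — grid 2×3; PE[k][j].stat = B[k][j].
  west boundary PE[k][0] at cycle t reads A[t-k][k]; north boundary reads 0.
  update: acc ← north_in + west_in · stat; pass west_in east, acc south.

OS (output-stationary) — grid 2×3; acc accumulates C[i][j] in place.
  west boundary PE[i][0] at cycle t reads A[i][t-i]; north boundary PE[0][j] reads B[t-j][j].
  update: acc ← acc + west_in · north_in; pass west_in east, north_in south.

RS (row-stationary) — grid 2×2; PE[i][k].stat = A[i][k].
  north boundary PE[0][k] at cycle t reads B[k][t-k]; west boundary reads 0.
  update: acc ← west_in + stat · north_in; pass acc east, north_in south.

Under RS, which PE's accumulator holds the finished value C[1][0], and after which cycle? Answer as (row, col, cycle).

(row, col, cycle) = (1, 1, 2)

RS: C[1][0] accumulates in PE[1][1]:
  [0] (1,1) acc=0 (h:0 v:0)
  [1] (1,1) acc=0 (h:0 v:0)
  [2] (1,1) acc=78 (h:78 v:4)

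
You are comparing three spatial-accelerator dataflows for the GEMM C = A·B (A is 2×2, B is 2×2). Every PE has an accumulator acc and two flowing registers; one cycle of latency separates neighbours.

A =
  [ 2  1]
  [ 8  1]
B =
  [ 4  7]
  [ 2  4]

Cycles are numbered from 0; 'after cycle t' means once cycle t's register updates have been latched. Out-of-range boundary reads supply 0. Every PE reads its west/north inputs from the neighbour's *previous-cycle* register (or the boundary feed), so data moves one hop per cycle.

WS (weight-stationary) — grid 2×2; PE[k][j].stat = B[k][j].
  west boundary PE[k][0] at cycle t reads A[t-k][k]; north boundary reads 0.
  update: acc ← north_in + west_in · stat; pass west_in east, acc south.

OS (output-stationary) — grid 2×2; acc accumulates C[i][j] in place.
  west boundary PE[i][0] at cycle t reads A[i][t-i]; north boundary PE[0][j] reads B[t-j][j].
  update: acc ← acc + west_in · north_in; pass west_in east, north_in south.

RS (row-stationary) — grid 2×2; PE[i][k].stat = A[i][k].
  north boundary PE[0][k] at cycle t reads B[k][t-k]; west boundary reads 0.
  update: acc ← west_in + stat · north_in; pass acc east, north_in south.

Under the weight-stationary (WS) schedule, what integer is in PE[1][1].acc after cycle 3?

Tracing WS — 2×2 array, target PE[1][1]:
  [0] (0,1) acc=0 (h:0 v:0)
  [0] (1,0) acc=0 (h:0 v:0)
  [0] (1,1) acc=0 (h:0 v:0)
  [1] (0,1) acc=14 (h:2 v:14)
  [1] (1,0) acc=10 (h:1 v:10)
  [1] (1,1) acc=0 (h:0 v:0)
  [2] (0,1) acc=56 (h:8 v:56)
  [2] (1,0) acc=34 (h:1 v:34)
  [2] (1,1) acc=18 (h:1 v:18)
  [3] (0,1) acc=0 (h:0 v:0)
  [3] (1,0) acc=0 (h:0 v:0)
  [3] (1,1) acc=60 (h:1 v:60)

PE[1][1].acc = 60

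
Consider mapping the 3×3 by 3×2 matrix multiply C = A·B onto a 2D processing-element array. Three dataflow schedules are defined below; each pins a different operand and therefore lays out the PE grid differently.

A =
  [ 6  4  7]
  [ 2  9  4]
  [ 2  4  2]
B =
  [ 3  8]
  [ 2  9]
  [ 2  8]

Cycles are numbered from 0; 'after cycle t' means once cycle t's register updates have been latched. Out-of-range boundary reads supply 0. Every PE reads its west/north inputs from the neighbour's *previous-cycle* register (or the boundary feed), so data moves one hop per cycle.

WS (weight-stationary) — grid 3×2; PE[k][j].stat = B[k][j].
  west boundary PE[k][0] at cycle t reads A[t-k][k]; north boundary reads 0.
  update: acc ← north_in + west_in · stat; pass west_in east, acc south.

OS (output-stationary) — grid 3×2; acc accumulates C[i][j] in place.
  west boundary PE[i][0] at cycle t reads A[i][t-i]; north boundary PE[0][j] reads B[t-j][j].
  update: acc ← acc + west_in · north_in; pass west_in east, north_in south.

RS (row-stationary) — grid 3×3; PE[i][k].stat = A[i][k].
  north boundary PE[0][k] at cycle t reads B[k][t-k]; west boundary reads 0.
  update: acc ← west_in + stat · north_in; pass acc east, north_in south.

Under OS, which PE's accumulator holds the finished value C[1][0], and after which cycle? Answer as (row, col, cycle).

(row, col, cycle) = (1, 0, 3)

OS — PE[1][0] is where C[1][0] collects:
  after 0 — PE[1][0] acc=0, pass-E 0, pass-S 0
  after 1 — PE[1][0] acc=6, pass-E 2, pass-S 3
  after 2 — PE[1][0] acc=24, pass-E 9, pass-S 2
  after 3 — PE[1][0] acc=32, pass-E 4, pass-S 2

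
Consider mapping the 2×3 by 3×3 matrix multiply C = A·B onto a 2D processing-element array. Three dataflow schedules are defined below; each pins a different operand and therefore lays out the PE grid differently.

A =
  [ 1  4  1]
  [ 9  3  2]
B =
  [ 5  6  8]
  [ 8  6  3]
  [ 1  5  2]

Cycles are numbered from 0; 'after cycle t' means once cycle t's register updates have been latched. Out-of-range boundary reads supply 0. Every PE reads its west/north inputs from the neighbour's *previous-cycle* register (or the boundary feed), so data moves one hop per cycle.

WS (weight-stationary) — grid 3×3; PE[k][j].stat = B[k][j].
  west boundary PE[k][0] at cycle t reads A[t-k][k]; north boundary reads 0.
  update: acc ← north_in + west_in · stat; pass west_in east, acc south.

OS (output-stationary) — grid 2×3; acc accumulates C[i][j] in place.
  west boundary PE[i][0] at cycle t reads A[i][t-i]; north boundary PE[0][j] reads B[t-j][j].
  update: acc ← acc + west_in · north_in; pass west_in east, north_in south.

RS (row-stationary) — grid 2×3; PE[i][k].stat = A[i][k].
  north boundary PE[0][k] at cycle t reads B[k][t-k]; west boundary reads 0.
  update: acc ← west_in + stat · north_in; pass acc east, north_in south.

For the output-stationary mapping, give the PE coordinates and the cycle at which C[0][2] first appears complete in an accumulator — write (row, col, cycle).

Under OS, C[0][2] lands at PE[0][2]:
  0: (0,2).acc=0  regs=<0,0>
  1: (0,2).acc=0  regs=<0,0>
  2: (0,2).acc=8  regs=<1,8>
  3: (0,2).acc=20  regs=<4,3>
  4: (0,2).acc=22  regs=<1,2>

(row, col, cycle) = (0, 2, 4)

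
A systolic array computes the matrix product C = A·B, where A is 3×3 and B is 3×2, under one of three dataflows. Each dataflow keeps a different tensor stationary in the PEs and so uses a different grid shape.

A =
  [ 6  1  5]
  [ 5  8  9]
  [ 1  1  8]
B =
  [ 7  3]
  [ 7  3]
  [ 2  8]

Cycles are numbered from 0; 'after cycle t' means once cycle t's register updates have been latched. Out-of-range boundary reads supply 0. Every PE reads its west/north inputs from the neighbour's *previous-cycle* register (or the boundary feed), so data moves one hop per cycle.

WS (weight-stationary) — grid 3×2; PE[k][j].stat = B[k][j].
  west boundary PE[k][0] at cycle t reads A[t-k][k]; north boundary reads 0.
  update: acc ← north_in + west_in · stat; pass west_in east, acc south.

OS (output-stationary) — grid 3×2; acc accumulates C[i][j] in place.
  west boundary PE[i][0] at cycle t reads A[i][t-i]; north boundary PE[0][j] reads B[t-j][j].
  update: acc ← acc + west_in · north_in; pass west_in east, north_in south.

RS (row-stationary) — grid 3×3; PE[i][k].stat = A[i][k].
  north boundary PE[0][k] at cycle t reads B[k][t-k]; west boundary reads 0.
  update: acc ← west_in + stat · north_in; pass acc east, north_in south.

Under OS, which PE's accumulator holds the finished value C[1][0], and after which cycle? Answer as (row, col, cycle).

(row, col, cycle) = (1, 0, 3)

Under OS, C[1][0] lands at PE[1][0]:
  0: (1,0).acc=0  regs=<0,0>
  1: (1,0).acc=35  regs=<5,7>
  2: (1,0).acc=91  regs=<8,7>
  3: (1,0).acc=109  regs=<9,2>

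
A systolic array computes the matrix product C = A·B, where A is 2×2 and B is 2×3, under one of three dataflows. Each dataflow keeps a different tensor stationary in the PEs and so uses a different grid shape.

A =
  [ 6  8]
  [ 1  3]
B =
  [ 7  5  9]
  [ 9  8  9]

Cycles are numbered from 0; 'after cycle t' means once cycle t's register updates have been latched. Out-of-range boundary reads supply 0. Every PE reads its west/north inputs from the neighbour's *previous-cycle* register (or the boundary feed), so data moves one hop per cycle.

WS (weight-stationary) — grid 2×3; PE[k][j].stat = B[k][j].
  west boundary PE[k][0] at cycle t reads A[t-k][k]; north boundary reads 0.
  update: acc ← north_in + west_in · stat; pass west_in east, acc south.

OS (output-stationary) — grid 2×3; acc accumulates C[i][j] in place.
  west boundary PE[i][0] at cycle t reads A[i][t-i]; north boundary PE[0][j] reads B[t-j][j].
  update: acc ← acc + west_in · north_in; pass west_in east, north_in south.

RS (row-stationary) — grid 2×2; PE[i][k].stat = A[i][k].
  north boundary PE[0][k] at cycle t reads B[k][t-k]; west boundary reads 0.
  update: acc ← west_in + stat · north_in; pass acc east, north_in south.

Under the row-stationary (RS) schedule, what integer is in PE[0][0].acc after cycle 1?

RS on a 2×2 grid — tracing PE[0][0] and its feeders:
  @0  [0,0]  acc 42  |  →42  ↓7
  @1  [0,0]  acc 30  |  →30  ↓5

PE[0][0].acc = 30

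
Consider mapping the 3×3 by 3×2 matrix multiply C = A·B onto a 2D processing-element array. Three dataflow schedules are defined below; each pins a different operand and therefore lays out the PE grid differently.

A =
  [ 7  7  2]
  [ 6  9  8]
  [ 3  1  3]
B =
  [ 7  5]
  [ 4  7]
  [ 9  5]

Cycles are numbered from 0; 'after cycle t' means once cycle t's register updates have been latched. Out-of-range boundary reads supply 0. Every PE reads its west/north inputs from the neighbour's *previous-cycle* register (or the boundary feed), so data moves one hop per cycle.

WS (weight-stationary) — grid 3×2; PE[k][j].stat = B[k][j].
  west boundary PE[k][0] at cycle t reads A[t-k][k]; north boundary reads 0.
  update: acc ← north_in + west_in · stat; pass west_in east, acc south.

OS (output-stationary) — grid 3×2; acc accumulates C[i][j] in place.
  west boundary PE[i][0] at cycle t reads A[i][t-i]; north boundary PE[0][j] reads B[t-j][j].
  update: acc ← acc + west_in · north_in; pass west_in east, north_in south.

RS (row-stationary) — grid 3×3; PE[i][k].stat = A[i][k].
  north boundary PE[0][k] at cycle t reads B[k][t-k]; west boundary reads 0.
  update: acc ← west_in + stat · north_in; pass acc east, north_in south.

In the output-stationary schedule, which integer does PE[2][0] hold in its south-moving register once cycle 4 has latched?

register = 9

Tracing OS — 3×2 array, target PE[2][0]:
  step 0 · PE1,0: acc=0; fwd→0 fwd↓0
  step 0 · PE2,0: acc=0; fwd→0 fwd↓0
  step 1 · PE1,0: acc=42; fwd→6 fwd↓7
  step 1 · PE2,0: acc=0; fwd→0 fwd↓0
  step 2 · PE1,0: acc=78; fwd→9 fwd↓4
  step 2 · PE2,0: acc=21; fwd→3 fwd↓7
  step 3 · PE1,0: acc=150; fwd→8 fwd↓9
  step 3 · PE2,0: acc=25; fwd→1 fwd↓4
  step 4 · PE1,0: acc=150; fwd→0 fwd↓0
  step 4 · PE2,0: acc=52; fwd→3 fwd↓9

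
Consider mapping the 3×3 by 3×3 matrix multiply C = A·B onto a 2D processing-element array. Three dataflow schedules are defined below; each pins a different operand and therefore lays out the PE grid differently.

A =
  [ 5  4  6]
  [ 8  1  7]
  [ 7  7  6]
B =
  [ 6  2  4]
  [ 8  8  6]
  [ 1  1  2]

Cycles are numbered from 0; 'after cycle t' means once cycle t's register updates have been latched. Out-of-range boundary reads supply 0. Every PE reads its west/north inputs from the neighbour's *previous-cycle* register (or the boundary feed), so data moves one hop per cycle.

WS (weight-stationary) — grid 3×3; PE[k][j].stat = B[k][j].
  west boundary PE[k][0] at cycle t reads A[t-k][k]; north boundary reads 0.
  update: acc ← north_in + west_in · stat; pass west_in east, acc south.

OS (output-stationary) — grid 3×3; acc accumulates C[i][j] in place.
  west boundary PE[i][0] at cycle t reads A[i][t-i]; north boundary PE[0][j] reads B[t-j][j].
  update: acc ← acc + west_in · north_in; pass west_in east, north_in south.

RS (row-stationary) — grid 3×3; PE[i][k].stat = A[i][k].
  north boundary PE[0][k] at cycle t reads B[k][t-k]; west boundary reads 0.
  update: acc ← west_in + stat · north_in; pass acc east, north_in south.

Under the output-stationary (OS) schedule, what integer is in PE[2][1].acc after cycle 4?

Tracing OS — 3×3 array, target PE[2][1]:
  c0 r1c1: 0 / 0 / 0
  c0 r2c0: 0 / 0 / 0
  c0 r2c1: 0 / 0 / 0
  c1 r1c1: 0 / 0 / 0
  c1 r2c0: 0 / 0 / 0
  c1 r2c1: 0 / 0 / 0
  c2 r1c1: 16 / 8 / 2
  c2 r2c0: 42 / 7 / 6
  c2 r2c1: 0 / 0 / 0
  c3 r1c1: 24 / 1 / 8
  c3 r2c0: 98 / 7 / 8
  c3 r2c1: 14 / 7 / 2
  c4 r1c1: 31 / 7 / 1
  c4 r2c0: 104 / 6 / 1
  c4 r2c1: 70 / 7 / 8

PE[2][1].acc = 70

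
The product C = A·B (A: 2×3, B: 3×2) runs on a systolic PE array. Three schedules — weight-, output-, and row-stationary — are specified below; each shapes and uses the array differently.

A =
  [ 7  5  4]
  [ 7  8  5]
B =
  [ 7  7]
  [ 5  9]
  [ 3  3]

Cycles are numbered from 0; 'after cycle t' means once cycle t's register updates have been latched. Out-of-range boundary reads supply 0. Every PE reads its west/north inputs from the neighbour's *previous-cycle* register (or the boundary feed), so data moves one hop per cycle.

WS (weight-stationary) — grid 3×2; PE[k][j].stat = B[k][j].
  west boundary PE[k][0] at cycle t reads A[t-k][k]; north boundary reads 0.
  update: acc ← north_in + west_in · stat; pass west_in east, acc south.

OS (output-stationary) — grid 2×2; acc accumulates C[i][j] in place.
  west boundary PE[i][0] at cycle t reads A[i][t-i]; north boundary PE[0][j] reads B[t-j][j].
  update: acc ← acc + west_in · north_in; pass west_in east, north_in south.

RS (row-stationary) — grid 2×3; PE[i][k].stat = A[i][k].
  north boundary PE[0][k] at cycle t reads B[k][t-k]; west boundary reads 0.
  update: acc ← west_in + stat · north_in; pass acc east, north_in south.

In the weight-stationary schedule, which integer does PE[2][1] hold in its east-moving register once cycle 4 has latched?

WS 3×2: PE[2][1] cycle-by-cycle (with neighbour feeds):
  c0 r1c1: 0 / 0 / 0
  c0 r2c0: 0 / 0 / 0
  c0 r2c1: 0 / 0 / 0
  c1 r1c1: 0 / 0 / 0
  c1 r2c0: 0 / 0 / 0
  c1 r2c1: 0 / 0 / 0
  c2 r1c1: 94 / 5 / 94
  c2 r2c0: 86 / 4 / 86
  c2 r2c1: 0 / 0 / 0
  c3 r1c1: 121 / 8 / 121
  c3 r2c0: 104 / 5 / 104
  c3 r2c1: 106 / 4 / 106
  c4 r1c1: 0 / 0 / 0
  c4 r2c0: 0 / 0 / 0
  c4 r2c1: 136 / 5 / 136

register = 5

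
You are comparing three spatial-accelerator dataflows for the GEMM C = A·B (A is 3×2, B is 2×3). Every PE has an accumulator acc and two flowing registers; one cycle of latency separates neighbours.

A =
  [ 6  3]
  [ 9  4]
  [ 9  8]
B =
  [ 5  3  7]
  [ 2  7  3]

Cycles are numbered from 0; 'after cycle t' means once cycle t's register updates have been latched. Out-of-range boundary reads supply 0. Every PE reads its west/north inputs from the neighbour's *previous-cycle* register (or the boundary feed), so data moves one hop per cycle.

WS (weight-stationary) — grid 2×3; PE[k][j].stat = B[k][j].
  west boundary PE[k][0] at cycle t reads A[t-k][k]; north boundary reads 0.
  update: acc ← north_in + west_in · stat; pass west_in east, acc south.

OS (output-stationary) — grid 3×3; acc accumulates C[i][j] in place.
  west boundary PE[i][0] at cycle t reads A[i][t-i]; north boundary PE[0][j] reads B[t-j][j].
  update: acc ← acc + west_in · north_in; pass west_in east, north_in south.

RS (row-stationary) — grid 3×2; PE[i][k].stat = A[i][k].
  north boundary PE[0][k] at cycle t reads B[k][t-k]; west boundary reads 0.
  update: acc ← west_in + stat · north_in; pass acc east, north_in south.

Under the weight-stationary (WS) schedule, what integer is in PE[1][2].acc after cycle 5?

WS on a 2×3 grid — tracing PE[1][2] and its feeders:
  @0  [0,2]  acc 0  |  →0  ↓0
  @0  [1,1]  acc 0  |  →0  ↓0
  @0  [1,2]  acc 0  |  →0  ↓0
  @1  [0,2]  acc 0  |  →0  ↓0
  @1  [1,1]  acc 0  |  →0  ↓0
  @1  [1,2]  acc 0  |  →0  ↓0
  @2  [0,2]  acc 42  |  →6  ↓42
  @2  [1,1]  acc 39  |  →3  ↓39
  @2  [1,2]  acc 0  |  →0  ↓0
  @3  [0,2]  acc 63  |  →9  ↓63
  @3  [1,1]  acc 55  |  →4  ↓55
  @3  [1,2]  acc 51  |  →3  ↓51
  @4  [0,2]  acc 63  |  →9  ↓63
  @4  [1,1]  acc 83  |  →8  ↓83
  @4  [1,2]  acc 75  |  →4  ↓75
  @5  [0,2]  acc 0  |  →0  ↓0
  @5  [1,1]  acc 0  |  →0  ↓0
  @5  [1,2]  acc 87  |  →8  ↓87

PE[1][2].acc = 87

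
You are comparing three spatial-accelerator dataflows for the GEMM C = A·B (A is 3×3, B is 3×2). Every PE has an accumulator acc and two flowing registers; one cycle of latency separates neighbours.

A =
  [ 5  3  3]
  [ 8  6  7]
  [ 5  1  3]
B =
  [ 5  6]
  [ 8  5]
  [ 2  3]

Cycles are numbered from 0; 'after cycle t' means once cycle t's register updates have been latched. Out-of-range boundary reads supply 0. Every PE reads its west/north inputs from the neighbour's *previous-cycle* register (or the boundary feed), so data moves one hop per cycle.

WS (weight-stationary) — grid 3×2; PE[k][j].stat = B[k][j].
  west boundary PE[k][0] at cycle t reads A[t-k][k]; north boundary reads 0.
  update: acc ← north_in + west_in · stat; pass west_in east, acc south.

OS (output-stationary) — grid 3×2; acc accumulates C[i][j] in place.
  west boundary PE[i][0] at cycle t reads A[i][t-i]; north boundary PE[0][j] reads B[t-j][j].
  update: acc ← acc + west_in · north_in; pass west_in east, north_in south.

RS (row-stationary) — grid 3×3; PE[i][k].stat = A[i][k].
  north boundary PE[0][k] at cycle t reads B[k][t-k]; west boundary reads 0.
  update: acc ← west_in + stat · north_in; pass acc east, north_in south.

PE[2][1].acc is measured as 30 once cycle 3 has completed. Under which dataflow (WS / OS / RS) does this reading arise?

dataflow = OS

— WS: 3×2; PE[2][1] trace:
  t=0 PE[2][1]: acc=0 h=0 v=0
  t=1 PE[2][1]: acc=0 h=0 v=0
  t=2 PE[2][1]: acc=0 h=0 v=0
  t=3 PE[2][1]: acc=54 h=3 v=54
— OS: 3×2; PE[2][1] trace:
  t=0 PE[2][1]: acc=0 h=0 v=0
  t=1 PE[2][1]: acc=0 h=0 v=0
  t=2 PE[2][1]: acc=0 h=0 v=0
  t=3 PE[2][1]: acc=30 h=5 v=6
— RS: 3×3; PE[2][1] trace:
  t=0 PE[2][1]: acc=0 h=0 v=0
  t=1 PE[2][1]: acc=0 h=0 v=0
  t=2 PE[2][1]: acc=0 h=0 v=0
  t=3 PE[2][1]: acc=33 h=33 v=8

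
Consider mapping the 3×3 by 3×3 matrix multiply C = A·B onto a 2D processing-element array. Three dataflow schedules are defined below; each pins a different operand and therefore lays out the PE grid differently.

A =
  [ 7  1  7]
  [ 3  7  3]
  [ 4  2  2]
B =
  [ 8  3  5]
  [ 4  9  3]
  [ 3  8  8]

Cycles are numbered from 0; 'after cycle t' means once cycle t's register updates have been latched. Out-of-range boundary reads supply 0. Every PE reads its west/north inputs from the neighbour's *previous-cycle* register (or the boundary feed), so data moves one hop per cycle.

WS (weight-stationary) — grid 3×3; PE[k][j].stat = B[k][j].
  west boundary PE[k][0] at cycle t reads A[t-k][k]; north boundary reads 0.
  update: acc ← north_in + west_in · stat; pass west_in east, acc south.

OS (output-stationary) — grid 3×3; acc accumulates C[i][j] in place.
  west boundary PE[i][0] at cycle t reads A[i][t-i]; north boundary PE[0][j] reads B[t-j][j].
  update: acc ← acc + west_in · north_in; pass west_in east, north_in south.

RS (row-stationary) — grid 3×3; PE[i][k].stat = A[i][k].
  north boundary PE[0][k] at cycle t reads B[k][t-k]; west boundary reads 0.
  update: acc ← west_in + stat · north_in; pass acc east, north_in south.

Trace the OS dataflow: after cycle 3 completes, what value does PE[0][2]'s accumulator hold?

OS on a 3×3 grid — tracing PE[0][2] and its feeders:
  @0  [0,1]  acc 0  |  →0  ↓0
  @0  [0,2]  acc 0  |  →0  ↓0
  @1  [0,1]  acc 21  |  →7  ↓3
  @1  [0,2]  acc 0  |  →0  ↓0
  @2  [0,1]  acc 30  |  →1  ↓9
  @2  [0,2]  acc 35  |  →7  ↓5
  @3  [0,1]  acc 86  |  →7  ↓8
  @3  [0,2]  acc 38  |  →1  ↓3

PE[0][2].acc = 38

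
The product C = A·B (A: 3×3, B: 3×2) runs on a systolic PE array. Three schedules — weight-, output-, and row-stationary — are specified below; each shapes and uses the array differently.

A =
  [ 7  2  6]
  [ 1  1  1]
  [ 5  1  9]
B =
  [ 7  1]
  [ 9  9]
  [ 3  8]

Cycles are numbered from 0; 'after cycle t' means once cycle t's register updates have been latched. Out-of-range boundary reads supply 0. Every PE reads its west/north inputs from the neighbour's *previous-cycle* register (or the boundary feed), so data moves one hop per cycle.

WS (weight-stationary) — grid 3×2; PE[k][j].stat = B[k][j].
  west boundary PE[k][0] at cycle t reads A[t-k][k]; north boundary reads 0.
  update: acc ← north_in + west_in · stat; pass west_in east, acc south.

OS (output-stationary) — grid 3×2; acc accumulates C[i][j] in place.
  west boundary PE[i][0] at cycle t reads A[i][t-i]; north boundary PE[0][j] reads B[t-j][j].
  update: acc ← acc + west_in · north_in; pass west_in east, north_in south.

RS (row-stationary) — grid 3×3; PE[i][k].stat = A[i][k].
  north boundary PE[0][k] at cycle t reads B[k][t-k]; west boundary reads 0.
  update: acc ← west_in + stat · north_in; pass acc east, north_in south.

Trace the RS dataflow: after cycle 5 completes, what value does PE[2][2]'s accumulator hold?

Tracing RS — 3×3 array, target PE[2][2]:
  [0] (1,2) acc=0 (h:0 v:0)
  [0] (2,1) acc=0 (h:0 v:0)
  [0] (2,2) acc=0 (h:0 v:0)
  [1] (1,2) acc=0 (h:0 v:0)
  [1] (2,1) acc=0 (h:0 v:0)
  [1] (2,2) acc=0 (h:0 v:0)
  [2] (1,2) acc=0 (h:0 v:0)
  [2] (2,1) acc=0 (h:0 v:0)
  [2] (2,2) acc=0 (h:0 v:0)
  [3] (1,2) acc=19 (h:19 v:3)
  [3] (2,1) acc=44 (h:44 v:9)
  [3] (2,2) acc=0 (h:0 v:0)
  [4] (1,2) acc=18 (h:18 v:8)
  [4] (2,1) acc=14 (h:14 v:9)
  [4] (2,2) acc=71 (h:71 v:3)
  [5] (1,2) acc=0 (h:0 v:0)
  [5] (2,1) acc=0 (h:0 v:0)
  [5] (2,2) acc=86 (h:86 v:8)

PE[2][2].acc = 86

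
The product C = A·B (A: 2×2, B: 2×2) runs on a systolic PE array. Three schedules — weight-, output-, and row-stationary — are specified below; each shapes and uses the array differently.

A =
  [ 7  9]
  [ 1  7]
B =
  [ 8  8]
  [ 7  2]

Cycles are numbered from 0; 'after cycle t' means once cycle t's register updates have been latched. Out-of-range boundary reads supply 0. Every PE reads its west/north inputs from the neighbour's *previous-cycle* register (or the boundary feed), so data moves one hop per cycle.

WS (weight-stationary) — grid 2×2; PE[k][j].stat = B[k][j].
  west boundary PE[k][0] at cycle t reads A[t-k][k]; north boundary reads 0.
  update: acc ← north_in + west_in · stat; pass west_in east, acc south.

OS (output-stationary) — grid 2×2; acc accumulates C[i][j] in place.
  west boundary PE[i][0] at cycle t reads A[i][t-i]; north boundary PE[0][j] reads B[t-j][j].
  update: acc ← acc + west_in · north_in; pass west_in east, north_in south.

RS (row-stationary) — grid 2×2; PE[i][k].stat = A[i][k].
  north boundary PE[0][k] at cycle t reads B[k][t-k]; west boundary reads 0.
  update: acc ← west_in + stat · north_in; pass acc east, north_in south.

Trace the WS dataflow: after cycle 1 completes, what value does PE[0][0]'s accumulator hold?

PE[0][0].acc = 8

WS (2×2). Following PE[0][0] plus its west/north inputs:
  c0 r0c0: 56 / 7 / 56
  c1 r0c0: 8 / 1 / 8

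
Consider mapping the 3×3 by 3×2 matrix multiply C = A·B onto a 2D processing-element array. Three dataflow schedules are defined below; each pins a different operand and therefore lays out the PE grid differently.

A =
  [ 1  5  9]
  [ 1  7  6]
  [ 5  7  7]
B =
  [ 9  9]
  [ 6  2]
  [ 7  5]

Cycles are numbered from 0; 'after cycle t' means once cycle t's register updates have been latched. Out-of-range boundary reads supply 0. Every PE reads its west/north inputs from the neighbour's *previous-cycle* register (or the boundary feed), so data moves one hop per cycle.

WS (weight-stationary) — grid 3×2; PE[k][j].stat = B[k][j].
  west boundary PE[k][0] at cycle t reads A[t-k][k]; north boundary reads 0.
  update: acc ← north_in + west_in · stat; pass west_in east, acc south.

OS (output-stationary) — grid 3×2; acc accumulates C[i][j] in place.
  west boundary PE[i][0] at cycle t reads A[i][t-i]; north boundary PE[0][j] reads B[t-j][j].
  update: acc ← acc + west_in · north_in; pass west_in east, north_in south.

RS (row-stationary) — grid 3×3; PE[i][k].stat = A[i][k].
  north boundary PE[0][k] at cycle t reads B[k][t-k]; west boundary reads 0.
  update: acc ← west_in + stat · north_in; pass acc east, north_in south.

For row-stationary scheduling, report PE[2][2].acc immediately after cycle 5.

Tracing RS — 3×3 array, target PE[2][2]:
  t=0 PE[1][2]: acc=0 h=0 v=0
  t=0 PE[2][1]: acc=0 h=0 v=0
  t=0 PE[2][2]: acc=0 h=0 v=0
  t=1 PE[1][2]: acc=0 h=0 v=0
  t=1 PE[2][1]: acc=0 h=0 v=0
  t=1 PE[2][2]: acc=0 h=0 v=0
  t=2 PE[1][2]: acc=0 h=0 v=0
  t=2 PE[2][1]: acc=0 h=0 v=0
  t=2 PE[2][2]: acc=0 h=0 v=0
  t=3 PE[1][2]: acc=93 h=93 v=7
  t=3 PE[2][1]: acc=87 h=87 v=6
  t=3 PE[2][2]: acc=0 h=0 v=0
  t=4 PE[1][2]: acc=53 h=53 v=5
  t=4 PE[2][1]: acc=59 h=59 v=2
  t=4 PE[2][2]: acc=136 h=136 v=7
  t=5 PE[1][2]: acc=0 h=0 v=0
  t=5 PE[2][1]: acc=0 h=0 v=0
  t=5 PE[2][2]: acc=94 h=94 v=5

PE[2][2].acc = 94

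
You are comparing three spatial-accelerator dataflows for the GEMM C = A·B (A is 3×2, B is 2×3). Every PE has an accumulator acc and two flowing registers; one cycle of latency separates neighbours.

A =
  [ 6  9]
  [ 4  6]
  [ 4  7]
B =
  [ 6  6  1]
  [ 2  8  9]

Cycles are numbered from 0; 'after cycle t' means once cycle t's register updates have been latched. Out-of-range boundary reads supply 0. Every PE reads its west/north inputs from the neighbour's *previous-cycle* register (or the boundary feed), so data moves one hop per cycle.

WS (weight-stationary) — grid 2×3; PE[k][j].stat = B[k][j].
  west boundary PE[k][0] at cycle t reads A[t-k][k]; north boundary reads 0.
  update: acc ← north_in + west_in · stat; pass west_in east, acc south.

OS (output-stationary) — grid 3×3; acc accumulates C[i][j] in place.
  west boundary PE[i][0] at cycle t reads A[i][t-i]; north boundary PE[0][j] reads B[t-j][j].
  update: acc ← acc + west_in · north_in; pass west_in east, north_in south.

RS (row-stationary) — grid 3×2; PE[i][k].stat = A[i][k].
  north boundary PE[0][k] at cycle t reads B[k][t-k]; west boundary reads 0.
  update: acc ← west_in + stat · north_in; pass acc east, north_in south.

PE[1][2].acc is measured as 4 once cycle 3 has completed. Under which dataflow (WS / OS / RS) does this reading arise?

WS (2×3 grid), PE[1][2]:
  step 0 · PE1,2: acc=0; fwd→0 fwd↓0
  step 1 · PE1,2: acc=0; fwd→0 fwd↓0
  step 2 · PE1,2: acc=0; fwd→0 fwd↓0
  step 3 · PE1,2: acc=87; fwd→9 fwd↓87
OS (3×3 grid), PE[1][2]:
  step 0 · PE1,2: acc=0; fwd→0 fwd↓0
  step 1 · PE1,2: acc=0; fwd→0 fwd↓0
  step 2 · PE1,2: acc=0; fwd→0 fwd↓0
  step 3 · PE1,2: acc=4; fwd→4 fwd↓1
RS (3×2): PE[1][2] does not exist.

dataflow = OS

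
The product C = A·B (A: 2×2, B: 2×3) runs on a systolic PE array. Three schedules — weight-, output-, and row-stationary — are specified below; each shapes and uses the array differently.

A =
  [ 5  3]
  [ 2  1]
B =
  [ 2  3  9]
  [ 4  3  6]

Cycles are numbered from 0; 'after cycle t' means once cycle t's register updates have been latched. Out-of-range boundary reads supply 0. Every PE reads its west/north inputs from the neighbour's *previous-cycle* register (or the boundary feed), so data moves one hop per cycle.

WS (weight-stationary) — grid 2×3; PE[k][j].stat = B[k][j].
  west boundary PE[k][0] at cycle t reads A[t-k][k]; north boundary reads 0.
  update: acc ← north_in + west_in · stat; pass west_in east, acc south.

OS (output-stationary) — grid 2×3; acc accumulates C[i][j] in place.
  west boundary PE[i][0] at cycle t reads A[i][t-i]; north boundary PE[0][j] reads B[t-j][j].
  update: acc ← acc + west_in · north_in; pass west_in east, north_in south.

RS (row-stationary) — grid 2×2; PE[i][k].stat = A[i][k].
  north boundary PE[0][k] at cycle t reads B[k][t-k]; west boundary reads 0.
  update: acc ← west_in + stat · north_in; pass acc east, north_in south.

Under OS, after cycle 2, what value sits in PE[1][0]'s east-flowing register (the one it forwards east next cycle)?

Tracing OS — 2×3 array, target PE[1][0]:
  t=0 PE[0][0]: acc=10 h=5 v=2
  t=0 PE[1][0]: acc=0 h=0 v=0
  t=1 PE[0][0]: acc=22 h=3 v=4
  t=1 PE[1][0]: acc=4 h=2 v=2
  t=2 PE[0][0]: acc=22 h=0 v=0
  t=2 PE[1][0]: acc=8 h=1 v=4

register = 1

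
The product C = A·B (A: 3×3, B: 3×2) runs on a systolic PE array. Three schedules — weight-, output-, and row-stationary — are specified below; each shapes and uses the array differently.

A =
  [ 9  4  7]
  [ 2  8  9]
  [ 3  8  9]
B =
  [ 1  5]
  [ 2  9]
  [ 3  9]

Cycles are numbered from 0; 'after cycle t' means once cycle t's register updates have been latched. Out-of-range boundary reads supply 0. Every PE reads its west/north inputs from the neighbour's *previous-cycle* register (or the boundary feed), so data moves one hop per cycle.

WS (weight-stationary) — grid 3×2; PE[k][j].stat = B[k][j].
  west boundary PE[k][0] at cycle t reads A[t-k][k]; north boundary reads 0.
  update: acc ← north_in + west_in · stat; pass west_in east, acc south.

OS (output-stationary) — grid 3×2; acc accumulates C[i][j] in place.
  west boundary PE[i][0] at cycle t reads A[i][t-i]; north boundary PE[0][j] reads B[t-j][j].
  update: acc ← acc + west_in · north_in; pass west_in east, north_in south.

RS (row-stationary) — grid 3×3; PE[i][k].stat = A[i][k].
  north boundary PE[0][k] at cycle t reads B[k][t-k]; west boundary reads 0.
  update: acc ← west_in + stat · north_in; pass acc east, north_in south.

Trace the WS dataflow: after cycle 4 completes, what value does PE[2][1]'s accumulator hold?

PE[2][1].acc = 163

WS on a 3×2 grid — tracing PE[2][1] and its feeders:
  step 0 · PE1,1: acc=0; fwd→0 fwd↓0
  step 0 · PE2,0: acc=0; fwd→0 fwd↓0
  step 0 · PE2,1: acc=0; fwd→0 fwd↓0
  step 1 · PE1,1: acc=0; fwd→0 fwd↓0
  step 1 · PE2,0: acc=0; fwd→0 fwd↓0
  step 1 · PE2,1: acc=0; fwd→0 fwd↓0
  step 2 · PE1,1: acc=81; fwd→4 fwd↓81
  step 2 · PE2,0: acc=38; fwd→7 fwd↓38
  step 2 · PE2,1: acc=0; fwd→0 fwd↓0
  step 3 · PE1,1: acc=82; fwd→8 fwd↓82
  step 3 · PE2,0: acc=45; fwd→9 fwd↓45
  step 3 · PE2,1: acc=144; fwd→7 fwd↓144
  step 4 · PE1,1: acc=87; fwd→8 fwd↓87
  step 4 · PE2,0: acc=46; fwd→9 fwd↓46
  step 4 · PE2,1: acc=163; fwd→9 fwd↓163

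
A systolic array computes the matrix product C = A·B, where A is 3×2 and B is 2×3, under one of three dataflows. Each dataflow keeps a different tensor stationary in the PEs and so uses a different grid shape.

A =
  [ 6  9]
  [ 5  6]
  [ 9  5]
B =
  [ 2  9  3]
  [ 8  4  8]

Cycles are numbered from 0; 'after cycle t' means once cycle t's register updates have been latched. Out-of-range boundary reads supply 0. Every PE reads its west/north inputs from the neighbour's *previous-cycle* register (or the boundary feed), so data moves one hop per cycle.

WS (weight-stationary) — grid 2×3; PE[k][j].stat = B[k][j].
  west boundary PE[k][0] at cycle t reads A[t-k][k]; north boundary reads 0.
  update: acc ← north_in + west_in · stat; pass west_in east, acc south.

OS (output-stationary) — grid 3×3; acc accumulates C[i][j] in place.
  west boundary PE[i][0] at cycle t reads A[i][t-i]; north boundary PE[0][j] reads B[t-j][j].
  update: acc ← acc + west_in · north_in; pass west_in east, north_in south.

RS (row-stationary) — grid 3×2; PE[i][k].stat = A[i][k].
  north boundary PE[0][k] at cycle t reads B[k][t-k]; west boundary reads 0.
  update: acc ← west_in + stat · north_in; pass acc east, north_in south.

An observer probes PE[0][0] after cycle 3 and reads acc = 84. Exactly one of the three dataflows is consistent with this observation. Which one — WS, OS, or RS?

— WS: 2×3; PE[0][0] trace:
  after 0 — PE[0][0] acc=12, pass-E 6, pass-S 12
  after 1 — PE[0][0] acc=10, pass-E 5, pass-S 10
  after 2 — PE[0][0] acc=18, pass-E 9, pass-S 18
  after 3 — PE[0][0] acc=0, pass-E 0, pass-S 0
— OS: 3×3; PE[0][0] trace:
  after 0 — PE[0][0] acc=12, pass-E 6, pass-S 2
  after 1 — PE[0][0] acc=84, pass-E 9, pass-S 8
  after 2 — PE[0][0] acc=84, pass-E 0, pass-S 0
  after 3 — PE[0][0] acc=84, pass-E 0, pass-S 0
— RS: 3×2; PE[0][0] trace:
  after 0 — PE[0][0] acc=12, pass-E 12, pass-S 2
  after 1 — PE[0][0] acc=54, pass-E 54, pass-S 9
  after 2 — PE[0][0] acc=18, pass-E 18, pass-S 3
  after 3 — PE[0][0] acc=0, pass-E 0, pass-S 0

dataflow = OS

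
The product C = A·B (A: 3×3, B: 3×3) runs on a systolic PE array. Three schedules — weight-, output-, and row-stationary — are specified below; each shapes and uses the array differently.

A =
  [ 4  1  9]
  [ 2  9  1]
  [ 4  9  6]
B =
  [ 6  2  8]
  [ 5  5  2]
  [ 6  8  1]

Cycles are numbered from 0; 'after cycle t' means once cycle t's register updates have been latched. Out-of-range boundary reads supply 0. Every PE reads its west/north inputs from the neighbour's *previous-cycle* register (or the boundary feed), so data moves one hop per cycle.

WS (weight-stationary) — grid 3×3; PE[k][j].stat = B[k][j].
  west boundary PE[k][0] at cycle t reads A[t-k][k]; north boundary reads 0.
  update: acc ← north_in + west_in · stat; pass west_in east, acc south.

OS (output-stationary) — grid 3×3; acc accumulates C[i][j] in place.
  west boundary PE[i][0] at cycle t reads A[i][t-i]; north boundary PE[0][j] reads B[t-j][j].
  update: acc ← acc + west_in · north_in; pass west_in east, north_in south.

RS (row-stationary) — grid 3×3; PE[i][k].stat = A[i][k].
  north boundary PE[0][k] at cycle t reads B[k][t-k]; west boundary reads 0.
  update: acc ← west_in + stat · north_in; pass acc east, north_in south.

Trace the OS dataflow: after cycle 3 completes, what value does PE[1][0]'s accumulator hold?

PE[1][0].acc = 63

Tracing OS — 3×3 array, target PE[1][0]:
  0: (0,0).acc=24  regs=<4,6>
  0: (1,0).acc=0  regs=<0,0>
  1: (0,0).acc=29  regs=<1,5>
  1: (1,0).acc=12  regs=<2,6>
  2: (0,0).acc=83  regs=<9,6>
  2: (1,0).acc=57  regs=<9,5>
  3: (0,0).acc=83  regs=<0,0>
  3: (1,0).acc=63  regs=<1,6>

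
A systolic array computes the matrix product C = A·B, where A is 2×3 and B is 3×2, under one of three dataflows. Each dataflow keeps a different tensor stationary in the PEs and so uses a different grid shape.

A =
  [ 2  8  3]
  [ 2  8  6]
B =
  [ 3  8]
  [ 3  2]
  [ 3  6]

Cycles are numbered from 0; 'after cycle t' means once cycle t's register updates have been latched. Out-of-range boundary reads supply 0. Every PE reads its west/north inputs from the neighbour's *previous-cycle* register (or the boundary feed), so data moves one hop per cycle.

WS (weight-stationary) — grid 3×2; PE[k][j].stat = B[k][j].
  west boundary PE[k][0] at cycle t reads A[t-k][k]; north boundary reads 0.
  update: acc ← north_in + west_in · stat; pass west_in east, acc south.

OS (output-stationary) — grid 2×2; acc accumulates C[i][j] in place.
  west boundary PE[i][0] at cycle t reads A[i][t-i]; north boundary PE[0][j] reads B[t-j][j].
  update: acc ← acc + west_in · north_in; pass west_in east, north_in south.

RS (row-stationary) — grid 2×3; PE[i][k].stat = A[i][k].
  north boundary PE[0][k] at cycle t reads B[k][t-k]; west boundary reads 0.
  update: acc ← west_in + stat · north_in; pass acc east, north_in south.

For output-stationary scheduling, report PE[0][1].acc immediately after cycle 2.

PE[0][1].acc = 32

OS (2×2). Following PE[0][1] plus its west/north inputs:
  [0] (0,0) acc=6 (h:2 v:3)
  [0] (0,1) acc=0 (h:0 v:0)
  [1] (0,0) acc=30 (h:8 v:3)
  [1] (0,1) acc=16 (h:2 v:8)
  [2] (0,0) acc=39 (h:3 v:3)
  [2] (0,1) acc=32 (h:8 v:2)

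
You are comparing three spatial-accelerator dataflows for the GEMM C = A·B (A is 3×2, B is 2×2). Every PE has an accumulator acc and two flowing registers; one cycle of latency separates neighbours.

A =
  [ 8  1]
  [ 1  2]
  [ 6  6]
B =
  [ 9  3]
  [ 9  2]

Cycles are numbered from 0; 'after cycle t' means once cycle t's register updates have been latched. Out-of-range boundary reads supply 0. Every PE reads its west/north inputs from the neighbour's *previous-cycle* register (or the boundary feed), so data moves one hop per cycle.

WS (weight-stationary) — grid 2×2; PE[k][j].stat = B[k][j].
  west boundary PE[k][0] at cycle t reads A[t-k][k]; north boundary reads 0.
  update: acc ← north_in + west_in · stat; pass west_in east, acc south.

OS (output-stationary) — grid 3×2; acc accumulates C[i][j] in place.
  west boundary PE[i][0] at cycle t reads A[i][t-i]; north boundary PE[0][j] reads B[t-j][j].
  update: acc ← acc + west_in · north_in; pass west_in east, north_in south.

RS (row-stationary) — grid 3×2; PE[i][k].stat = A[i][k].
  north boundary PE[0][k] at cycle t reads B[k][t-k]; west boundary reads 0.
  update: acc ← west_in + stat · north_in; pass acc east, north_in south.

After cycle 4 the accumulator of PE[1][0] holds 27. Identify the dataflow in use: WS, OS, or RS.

dataflow = OS

Under WS (2×2), PE[1][0]:
  c0 r1c0: 0 / 0 / 0
  c1 r1c0: 81 / 1 / 81
  c2 r1c0: 27 / 2 / 27
  c3 r1c0: 108 / 6 / 108
  c4 r1c0: 0 / 0 / 0
Under OS (3×2), PE[1][0]:
  c0 r1c0: 0 / 0 / 0
  c1 r1c0: 9 / 1 / 9
  c2 r1c0: 27 / 2 / 9
  c3 r1c0: 27 / 0 / 0
  c4 r1c0: 27 / 0 / 0
Under RS (3×2), PE[1][0]:
  c0 r1c0: 0 / 0 / 0
  c1 r1c0: 9 / 9 / 9
  c2 r1c0: 3 / 3 / 3
  c3 r1c0: 0 / 0 / 0
  c4 r1c0: 0 / 0 / 0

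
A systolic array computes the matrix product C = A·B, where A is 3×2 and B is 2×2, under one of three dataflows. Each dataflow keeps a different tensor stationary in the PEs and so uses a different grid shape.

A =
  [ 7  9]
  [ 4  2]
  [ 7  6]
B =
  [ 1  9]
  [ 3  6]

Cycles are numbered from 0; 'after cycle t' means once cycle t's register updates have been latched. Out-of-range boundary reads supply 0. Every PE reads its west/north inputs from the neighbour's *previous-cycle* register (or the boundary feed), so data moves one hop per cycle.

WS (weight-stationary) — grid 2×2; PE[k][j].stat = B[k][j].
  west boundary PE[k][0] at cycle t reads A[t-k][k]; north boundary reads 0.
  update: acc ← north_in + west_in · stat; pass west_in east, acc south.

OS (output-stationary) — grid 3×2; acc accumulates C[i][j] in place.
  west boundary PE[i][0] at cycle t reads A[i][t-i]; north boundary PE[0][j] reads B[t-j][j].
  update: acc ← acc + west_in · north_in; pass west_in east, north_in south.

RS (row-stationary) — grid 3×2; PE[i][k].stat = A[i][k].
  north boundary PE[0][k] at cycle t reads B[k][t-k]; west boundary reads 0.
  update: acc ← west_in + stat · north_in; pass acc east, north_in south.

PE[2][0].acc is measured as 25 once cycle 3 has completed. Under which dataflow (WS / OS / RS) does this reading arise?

— WS: 2×2 array has no PE[2][0].
OS (3×2 grid), PE[2][0]:
  @0  [2,0]  acc 0  |  →0  ↓0
  @1  [2,0]  acc 0  |  →0  ↓0
  @2  [2,0]  acc 7  |  →7  ↓1
  @3  [2,0]  acc 25  |  →6  ↓3
RS (3×2 grid), PE[2][0]:
  @0  [2,0]  acc 0  |  →0  ↓0
  @1  [2,0]  acc 0  |  →0  ↓0
  @2  [2,0]  acc 7  |  →7  ↓1
  @3  [2,0]  acc 63  |  →63  ↓9

dataflow = OS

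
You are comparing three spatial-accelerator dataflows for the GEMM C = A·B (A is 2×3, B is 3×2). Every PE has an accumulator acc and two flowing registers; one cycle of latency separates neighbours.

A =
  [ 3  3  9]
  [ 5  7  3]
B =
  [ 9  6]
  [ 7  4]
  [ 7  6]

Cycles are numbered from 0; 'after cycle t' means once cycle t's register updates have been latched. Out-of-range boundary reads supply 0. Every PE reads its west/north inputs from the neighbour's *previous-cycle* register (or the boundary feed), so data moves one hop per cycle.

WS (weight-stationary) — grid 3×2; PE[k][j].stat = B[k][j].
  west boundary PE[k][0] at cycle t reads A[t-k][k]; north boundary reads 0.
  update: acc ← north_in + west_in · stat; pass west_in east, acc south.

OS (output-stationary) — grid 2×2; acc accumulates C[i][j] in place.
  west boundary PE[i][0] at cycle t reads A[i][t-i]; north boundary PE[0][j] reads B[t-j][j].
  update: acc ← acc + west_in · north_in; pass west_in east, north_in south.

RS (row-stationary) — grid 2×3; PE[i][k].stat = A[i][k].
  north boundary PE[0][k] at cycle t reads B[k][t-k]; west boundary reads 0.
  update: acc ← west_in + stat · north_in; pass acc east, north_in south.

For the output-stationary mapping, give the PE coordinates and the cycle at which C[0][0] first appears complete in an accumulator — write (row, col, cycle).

OS: C[0][0] accumulates in PE[0][0]:
  c0 r0c0: 27 / 3 / 9
  c1 r0c0: 48 / 3 / 7
  c2 r0c0: 111 / 9 / 7

(row, col, cycle) = (0, 0, 2)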